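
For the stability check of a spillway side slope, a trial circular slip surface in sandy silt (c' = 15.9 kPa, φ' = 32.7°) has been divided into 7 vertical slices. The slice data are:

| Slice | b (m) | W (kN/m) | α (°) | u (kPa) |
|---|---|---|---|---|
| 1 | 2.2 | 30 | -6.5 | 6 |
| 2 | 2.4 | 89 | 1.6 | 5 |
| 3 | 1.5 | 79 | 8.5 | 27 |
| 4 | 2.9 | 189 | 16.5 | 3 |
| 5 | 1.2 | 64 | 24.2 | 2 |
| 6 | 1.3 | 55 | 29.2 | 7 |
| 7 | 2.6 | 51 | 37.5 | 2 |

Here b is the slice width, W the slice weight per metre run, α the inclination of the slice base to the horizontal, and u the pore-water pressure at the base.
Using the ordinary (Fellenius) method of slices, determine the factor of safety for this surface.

Ordinary method of slices: FS = Σ[c'·Δl_i + (W_i cosα_i − u_i·Δl_i)·tanφ'] / Σ W_i sinα_i, with Δl_i = b_i / cosα_i.
Slice 1: Δl = 2.2/cos(-6.5°) = 2.214 m; N'_1 = 30·cos(-6.5°) − 6·2.214 = 16.5; c'Δl = 35.21; W sinα = -3.4
Slice 2: Δl = 2.4/cos1.6° = 2.401 m; N'_2 = 89·cos1.6° − 5·2.401 = 77.0; c'Δl = 38.17; W sinα = 2.5
Slice 3: Δl = 1.5/cos8.5° = 1.517 m; N'_3 = 79·cos8.5° − 27·1.517 = 37.2; c'Δl = 24.11; W sinα = 11.7
Slice 4: Δl = 2.9/cos16.5° = 3.025 m; N'_4 = 189·cos16.5° − 3·3.025 = 172.1; c'Δl = 48.09; W sinα = 53.7
Slice 5: Δl = 1.2/cos24.2° = 1.316 m; N'_5 = 64·cos24.2° − 2·1.316 = 55.7; c'Δl = 20.92; W sinα = 26.2
Slice 6: Δl = 1.3/cos29.2° = 1.489 m; N'_6 = 55·cos29.2° − 7·1.489 = 37.6; c'Δl = 23.68; W sinα = 26.8
Slice 7: Δl = 2.6/cos37.5° = 3.277 m; N'_7 = 51·cos37.5° − 2·3.277 = 33.9; c'Δl = 52.11; W sinα = 31.0
Σc'Δl = 242.3 kN/m; ΣN' = 430.0 kN/m; ΣW sinα = 148.6 kN/m
Resisting = 242.3 + 430.0·tan32.7° = 242.3 + 276.1 = 518.4 kN/m
FS = 518.4 / 148.6 = 3.489

FS = 3.49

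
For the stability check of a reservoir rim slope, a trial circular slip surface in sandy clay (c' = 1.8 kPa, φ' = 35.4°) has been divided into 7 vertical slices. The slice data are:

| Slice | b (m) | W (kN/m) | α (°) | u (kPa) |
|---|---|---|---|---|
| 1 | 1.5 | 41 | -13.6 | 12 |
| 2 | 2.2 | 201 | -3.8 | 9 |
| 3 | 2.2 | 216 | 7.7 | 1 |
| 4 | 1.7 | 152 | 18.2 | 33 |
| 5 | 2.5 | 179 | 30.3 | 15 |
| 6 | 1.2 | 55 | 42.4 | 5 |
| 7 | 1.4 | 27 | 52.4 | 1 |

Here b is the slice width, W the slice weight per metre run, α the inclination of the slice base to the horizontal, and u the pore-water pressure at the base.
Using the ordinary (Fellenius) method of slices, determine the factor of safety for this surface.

FS = 2.44

Ordinary method of slices: FS = Σ[c'·Δl_i + (W_i cosα_i − u_i·Δl_i)·tanφ'] / Σ W_i sinα_i, with Δl_i = b_i / cosα_i.
Slice 1: Δl = 1.5/cos(-13.6°) = 1.543 m; N'_1 = 41·cos(-13.6°) − 12·1.543 = 21.3; c'Δl = 2.78; W sinα = -9.6
Slice 2: Δl = 2.2/cos(-3.8°) = 2.205 m; N'_2 = 201·cos(-3.8°) − 9·2.205 = 180.7; c'Δl = 3.97; W sinα = -13.3
Slice 3: Δl = 2.2/cos7.7° = 2.220 m; N'_3 = 216·cos7.7° − 1·2.220 = 211.8; c'Δl = 4.00; W sinα = 28.9
Slice 4: Δl = 1.7/cos18.2° = 1.790 m; N'_4 = 152·cos18.2° − 33·1.790 = 85.3; c'Δl = 3.22; W sinα = 47.5
Slice 5: Δl = 2.5/cos30.3° = 2.896 m; N'_5 = 179·cos30.3° − 15·2.896 = 111.1; c'Δl = 5.21; W sinα = 90.3
Slice 6: Δl = 1.2/cos42.4° = 1.625 m; N'_6 = 55·cos42.4° − 5·1.625 = 32.5; c'Δl = 2.93; W sinα = 37.1
Slice 7: Δl = 1.4/cos52.4° = 2.295 m; N'_7 = 27·cos52.4° − 1·2.295 = 14.2; c'Δl = 4.13; W sinα = 21.4
Σc'Δl = 26.2 kN/m; ΣN' = 657.0 kN/m; ΣW sinα = 202.2 kN/m
Resisting = 26.2 + 657.0·tan35.4° = 26.2 + 466.9 = 493.1 kN/m
FS = 493.1 / 202.2 = 2.438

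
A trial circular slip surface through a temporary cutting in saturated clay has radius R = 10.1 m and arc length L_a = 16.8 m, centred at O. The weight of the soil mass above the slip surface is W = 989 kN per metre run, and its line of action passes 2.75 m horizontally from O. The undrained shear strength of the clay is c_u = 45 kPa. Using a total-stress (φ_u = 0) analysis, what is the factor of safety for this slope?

Taking moments about the centre O, the resisting moment is provided by the undrained shear strength acting along the arc:
M_R = c_u·L_a·R = 45·16.80·10.1 = 7635.6 kN·m/m
M_D = W·d = 989·2.75 = 2719.8 kN·m/m
FS = M_R / M_D = 7635.6 / 2719.8 = 2.807

FS = 2.81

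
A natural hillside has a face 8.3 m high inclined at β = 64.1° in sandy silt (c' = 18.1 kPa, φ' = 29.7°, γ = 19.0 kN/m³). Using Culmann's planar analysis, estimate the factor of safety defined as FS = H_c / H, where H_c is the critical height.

FS = 2.05

H_c = (4c'/γ) · sinβ cosφ' / [1 − cos(β − φ')]
    = (4·18.1/19.0) · sin64.1°·cos29.7° / [1 − cos34.4°]
    = 3.811 · 0.7814 / 0.1749 = 17.03 m
FS = H_c / H = 17.03 / 8.3 = 2.051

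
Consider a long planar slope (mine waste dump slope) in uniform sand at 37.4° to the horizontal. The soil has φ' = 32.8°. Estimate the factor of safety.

For a dry cohesionless infinite slope the factor of safety is FS = tanφ' / tanβ.
FS = tan32.8° / tan37.4° = 0.6445 / 0.7646 = 0.843

FS = 0.84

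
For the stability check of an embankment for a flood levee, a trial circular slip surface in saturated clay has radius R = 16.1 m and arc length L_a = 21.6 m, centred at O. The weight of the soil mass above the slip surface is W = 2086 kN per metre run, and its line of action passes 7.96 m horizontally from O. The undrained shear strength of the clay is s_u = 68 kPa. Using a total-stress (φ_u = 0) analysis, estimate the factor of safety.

FS = 1.42

Taking moments about the centre O, the resisting moment is provided by the undrained shear strength acting along the arc:
M_R = s_u·L_a·R = 68·21.60·16.1 = 23647.7 kN·m/m
M_D = W·d = 2086·7.96 = 16604.6 kN·m/m
FS = M_R / M_D = 23647.7 / 16604.6 = 1.424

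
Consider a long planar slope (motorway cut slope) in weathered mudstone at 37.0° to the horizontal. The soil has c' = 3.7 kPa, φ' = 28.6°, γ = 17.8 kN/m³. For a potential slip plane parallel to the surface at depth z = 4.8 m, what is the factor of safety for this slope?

FS = 0.81

For an infinite slope with a slip plane parallel to the surface (no pore pressure): FS = [c' + γz cos²β tanφ'] / [γz sinβ cosβ].
γz = 17.8·4.8 = 85.44 kN/m²
Numerator = 3.7 + 85.44·cos²37.0°·tan28.6° = 3.7 + 85.44·0.6378·0.5452 = 33.412 kPa
Denominator = 85.44·sin37.0°·cos37.0° = 85.44·0.6018·0.7986 = 41.065 kPa
FS = 33.412 / 41.065 = 0.814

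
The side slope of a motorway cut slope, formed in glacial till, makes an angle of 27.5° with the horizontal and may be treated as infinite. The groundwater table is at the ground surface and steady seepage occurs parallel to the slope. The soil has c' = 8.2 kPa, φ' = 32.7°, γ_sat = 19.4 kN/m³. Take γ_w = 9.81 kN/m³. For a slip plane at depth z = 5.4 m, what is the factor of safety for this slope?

FS = 0.80

With seepage parallel to the slope and the water table at the surface, the effective normal stress on the slip plane uses the buoyant unit weight γ' = γ_sat − γ_w while the driving shear stress uses γ_sat:
FS = [c' + γ' z cos²β tanφ'] / [γ_sat z sinβ cosβ]
γ' = 19.4 − 9.81 = 9.59 kN/m³
Numerator = 8.2 + 9.59·5.4·cos²27.5°·tan32.7° = 8.2 + 9.59·5.4·0.7868·0.6420 = 34.358 kPa
Denominator = 19.4·5.4·sin27.5°·cos27.5° = 19.4·5.4·0.4617·0.8870 = 42.907 kPa
FS = 34.358 / 42.907 = 0.801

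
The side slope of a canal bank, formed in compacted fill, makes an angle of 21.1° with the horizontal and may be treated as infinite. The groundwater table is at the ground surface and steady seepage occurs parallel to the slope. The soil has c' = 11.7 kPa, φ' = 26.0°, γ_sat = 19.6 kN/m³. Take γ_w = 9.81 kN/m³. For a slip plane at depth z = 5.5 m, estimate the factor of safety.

With seepage parallel to the slope and the water table at the surface, the effective normal stress on the slip plane uses the buoyant unit weight γ' = γ_sat − γ_w while the driving shear stress uses γ_sat:
FS = [c' + γ' z cos²β tanφ'] / [γ_sat z sinβ cosβ]
γ' = 19.6 − 9.81 = 9.79 kN/m³
Numerator = 11.7 + 9.79·5.5·cos²21.1°·tan26.0° = 11.7 + 9.79·5.5·0.8704·0.4877 = 34.558 kPa
Denominator = 19.6·5.5·sin21.1°·cos21.1° = 19.6·5.5·0.3600·0.9330 = 36.206 kPa
FS = 34.558 / 36.206 = 0.955

FS = 0.95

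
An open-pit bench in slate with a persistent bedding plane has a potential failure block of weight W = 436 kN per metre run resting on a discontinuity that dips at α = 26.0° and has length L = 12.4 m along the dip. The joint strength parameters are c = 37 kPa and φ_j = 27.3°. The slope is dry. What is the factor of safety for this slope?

Resolving the block weight along and normal to the plane and applying the Mohr–Coulomb strength on the joint:
N' = W cosα = 436·cos26.0° = 391.9 kN/m
Driving force T = W sinα = 436·sin26.0° = 191.1 kN/m
Resisting force R = c·L + N'·tanφ_j = 37·12.4 + 391.9·tan27.3° = 458.8 + 202.3 = 661.1 kN/m
FS = R / T = 661.1 / 191.1 = 3.459

FS = 3.46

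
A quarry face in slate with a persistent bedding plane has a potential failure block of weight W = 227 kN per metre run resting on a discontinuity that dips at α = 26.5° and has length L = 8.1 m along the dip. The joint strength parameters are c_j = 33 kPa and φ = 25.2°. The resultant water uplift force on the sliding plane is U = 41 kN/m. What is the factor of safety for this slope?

FS = 3.39

Resolving the block weight along and normal to the plane and applying the Mohr–Coulomb strength on the joint:
N' = W cosα − U = 227·cos26.5° − 41 = 162.2 kN/m
Driving force T = W sinα = 227·sin26.5° = 101.3 kN/m
Resisting force R = c_j·L + N'·tanφ = 33·8.1 + 162.2·tan25.2° = 267.3 + 76.3 = 343.6 kN/m
FS = R / T = 343.6 / 101.3 = 3.392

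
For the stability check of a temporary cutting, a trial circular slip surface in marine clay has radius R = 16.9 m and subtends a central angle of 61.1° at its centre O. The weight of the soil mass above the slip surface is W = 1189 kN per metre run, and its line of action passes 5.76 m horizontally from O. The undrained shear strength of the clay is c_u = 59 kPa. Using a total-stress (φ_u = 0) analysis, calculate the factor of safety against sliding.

Taking moments about the centre O, the resisting moment is provided by the undrained shear strength acting along the arc:
Arc length L_a = R·θ = 16.9·(61.1°·π/180) = 16.9·1.0664 = 18.02 m
M_R = c_u·L_a·R = 59·18.02·16.9 = 17969.8 kN·m/m
M_D = W·d = 1189·5.76 = 6848.6 kN·m/m
FS = M_R / M_D = 17969.8 / 6848.6 = 2.624

FS = 2.62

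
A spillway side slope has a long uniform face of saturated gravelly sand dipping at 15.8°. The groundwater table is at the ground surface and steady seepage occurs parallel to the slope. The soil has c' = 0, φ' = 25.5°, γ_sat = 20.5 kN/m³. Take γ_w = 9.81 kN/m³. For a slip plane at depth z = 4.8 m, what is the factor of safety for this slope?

FS = 0.88

With seepage parallel to the slope and the water table at the surface, the effective normal stress on the slip plane uses the buoyant unit weight γ' = γ_sat − γ_w while the driving shear stress uses γ_sat:
FS = [c' + γ' z cos²β tanφ'] / [γ_sat z sinβ cosβ]
(For c' = 0 this reduces to FS = (γ'/γ_sat)·tanφ'/tanβ.)
γ' = 20.5 − 9.81 = 10.69 kN/m³
Numerator = 0.0 + 10.69·4.8·cos²15.8°·tan25.5° = 0.0 + 10.69·4.8·0.9259·0.4770 = 22.660 kPa
Denominator = 20.5·4.8·sin15.8°·cos15.8° = 20.5·4.8·0.2723·0.9622 = 25.780 kPa
FS = 22.660 / 25.780 = 0.879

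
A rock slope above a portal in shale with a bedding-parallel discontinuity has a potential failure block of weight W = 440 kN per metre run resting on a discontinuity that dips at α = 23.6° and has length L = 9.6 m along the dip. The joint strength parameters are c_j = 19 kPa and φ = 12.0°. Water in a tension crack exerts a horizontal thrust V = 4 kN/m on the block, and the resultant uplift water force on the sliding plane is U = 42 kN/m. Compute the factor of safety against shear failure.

Resolving the block weight along and normal to the plane and applying the Mohr–Coulomb strength on the joint:
N' = W cosα − U − V sinα = 440·cos23.6° − 42 − 4·sin23.6° = 359.6 kN/m
Driving force T = W sinα + V cosα = 440·sin23.6° + 4·cos23.6° = 179.8 kN/m
Resisting force R = c_j·L + N'·tanφ = 19·9.6 + 359.6·tan12.0° = 182.4 + 76.4 = 258.8 kN/m
FS = R / T = 258.8 / 179.8 = 1.439

FS = 1.44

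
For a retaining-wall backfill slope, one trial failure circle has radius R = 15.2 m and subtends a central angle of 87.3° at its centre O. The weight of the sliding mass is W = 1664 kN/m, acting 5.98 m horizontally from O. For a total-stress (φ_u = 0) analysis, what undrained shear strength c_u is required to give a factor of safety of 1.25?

FS = c_u·L_a·R / (W·d), so c_u = FS·W·d / (L_a·R).
Arc length L_a = R·θ = 15.2·(87.3°·π/180) = 15.2·1.5237 = 23.16 m
c_u = 1.25·1664·5.98 / (23.16·15.2) = 12438.4 / 352.03 = 35.33 kPa

c_u = 35.3 kPa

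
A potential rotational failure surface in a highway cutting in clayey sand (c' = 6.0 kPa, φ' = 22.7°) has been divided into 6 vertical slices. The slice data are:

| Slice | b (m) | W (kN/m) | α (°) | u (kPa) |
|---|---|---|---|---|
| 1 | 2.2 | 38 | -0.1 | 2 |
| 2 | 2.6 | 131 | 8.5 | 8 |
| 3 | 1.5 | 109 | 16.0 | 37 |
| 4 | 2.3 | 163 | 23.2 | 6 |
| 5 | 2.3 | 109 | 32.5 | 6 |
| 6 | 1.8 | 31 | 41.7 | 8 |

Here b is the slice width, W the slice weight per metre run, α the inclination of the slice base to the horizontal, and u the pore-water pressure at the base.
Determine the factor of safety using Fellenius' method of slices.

Ordinary method of slices: FS = Σ[c'·Δl_i + (W_i cosα_i − u_i·Δl_i)·tanφ'] / Σ W_i sinα_i, with Δl_i = b_i / cosα_i.
Slice 1: Δl = 2.2/cos(-0.1°) = 2.200 m; N'_1 = 38·cos(-0.1°) − 2·2.200 = 33.6; c'Δl = 13.20; W sinα = -0.1
Slice 2: Δl = 2.6/cos8.5° = 2.629 m; N'_2 = 131·cos8.5° − 8·2.629 = 108.5; c'Δl = 15.77; W sinα = 19.4
Slice 3: Δl = 1.5/cos16.0° = 1.560 m; N'_3 = 109·cos16.0° − 37·1.560 = 47.0; c'Δl = 9.36; W sinα = 30.0
Slice 4: Δl = 2.3/cos23.2° = 2.502 m; N'_4 = 163·cos23.2° − 6·2.502 = 134.8; c'Δl = 15.01; W sinα = 64.2
Slice 5: Δl = 2.3/cos32.5° = 2.727 m; N'_5 = 109·cos32.5° − 6·2.727 = 75.6; c'Δl = 16.36; W sinα = 58.6
Slice 6: Δl = 1.8/cos41.7° = 2.411 m; N'_6 = 31·cos41.7° − 8·2.411 = 3.9; c'Δl = 14.46; W sinα = 20.6
Σc'Δl = 84.2 kN/m; ΣN' = 403.4 kN/m; ΣW sinα = 192.7 kN/m
Resisting = 84.2 + 403.4·tan22.7° = 84.2 + 168.7 = 252.9 kN/m
FS = 252.9 / 192.7 = 1.312

FS = 1.31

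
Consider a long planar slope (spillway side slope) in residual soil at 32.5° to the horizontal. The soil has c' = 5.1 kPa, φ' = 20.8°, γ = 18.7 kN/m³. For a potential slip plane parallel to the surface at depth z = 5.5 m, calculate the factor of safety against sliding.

For an infinite slope with a slip plane parallel to the surface (no pore pressure): FS = [c' + γz cos²β tanφ'] / [γz sinβ cosβ].
γz = 18.7·5.5 = 102.85 kN/m²
Numerator = 5.1 + 102.85·cos²32.5°·tan20.8° = 5.1 + 102.85·0.7113·0.3799 = 32.890 kPa
Denominator = 102.85·sin32.5°·cos32.5° = 102.85·0.5373·0.8434 = 46.607 kPa
FS = 32.890 / 46.607 = 0.706

FS = 0.71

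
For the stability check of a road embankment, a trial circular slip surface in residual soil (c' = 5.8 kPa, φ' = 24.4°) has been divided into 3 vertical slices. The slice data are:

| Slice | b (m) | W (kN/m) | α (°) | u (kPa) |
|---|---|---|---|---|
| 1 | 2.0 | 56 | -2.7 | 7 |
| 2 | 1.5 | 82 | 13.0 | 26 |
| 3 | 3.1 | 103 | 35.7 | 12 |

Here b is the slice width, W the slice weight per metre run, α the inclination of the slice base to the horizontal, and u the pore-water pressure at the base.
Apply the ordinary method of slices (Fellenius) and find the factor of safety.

FS = 1.28

Ordinary method of slices: FS = Σ[c'·Δl_i + (W_i cosα_i − u_i·Δl_i)·tanφ'] / Σ W_i sinα_i, with Δl_i = b_i / cosα_i.
Slice 1: Δl = 2.0/cos(-2.7°) = 2.002 m; N'_1 = 56·cos(-2.7°) − 7·2.002 = 41.9; c'Δl = 11.61; W sinα = -2.6
Slice 2: Δl = 1.5/cos13.0° = 1.539 m; N'_2 = 82·cos13.0° − 26·1.539 = 39.9; c'Δl = 8.93; W sinα = 18.4
Slice 3: Δl = 3.1/cos35.7° = 3.817 m; N'_3 = 103·cos35.7° − 12·3.817 = 37.8; c'Δl = 22.14; W sinα = 60.1
Σc'Δl = 42.7 kN/m; ΣN' = 119.6 kN/m; ΣW sinα = 75.9 kN/m
Resisting = 42.7 + 119.6·tan24.4° = 42.7 + 54.3 = 96.9 kN/m
FS = 96.9 / 75.9 = 1.277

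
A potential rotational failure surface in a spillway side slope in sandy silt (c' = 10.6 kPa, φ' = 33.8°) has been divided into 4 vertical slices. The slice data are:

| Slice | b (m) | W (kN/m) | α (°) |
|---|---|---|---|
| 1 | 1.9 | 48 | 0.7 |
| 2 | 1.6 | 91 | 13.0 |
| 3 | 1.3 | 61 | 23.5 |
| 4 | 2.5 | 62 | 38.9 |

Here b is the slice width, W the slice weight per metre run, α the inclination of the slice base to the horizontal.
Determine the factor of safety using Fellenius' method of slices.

Ordinary method of slices: FS = Σ[c'·Δl_i + (W_i cosα_i)·tanφ'] / Σ W_i sinα_i, with Δl_i = b_i / cosα_i.
Slice 1: Δl = 1.9/cos0.7° = 1.900 m; N'_1 = 48·cos0.7° = 48.0; c'Δl = 20.14; W sinα = 0.6
Slice 2: Δl = 1.6/cos13.0° = 1.642 m; N'_2 = 91·cos13.0° = 88.7; c'Δl = 17.41; W sinα = 20.5
Slice 3: Δl = 1.3/cos23.5° = 1.418 m; N'_3 = 61·cos23.5° = 55.9; c'Δl = 15.03; W sinα = 24.3
Slice 4: Δl = 2.5/cos38.9° = 3.212 m; N'_4 = 62·cos38.9° = 48.3; c'Δl = 34.05; W sinα = 38.9
Σc'Δl = 86.6 kN/m; ΣN' = 240.9 kN/m; ΣW sinα = 84.3 kN/m
Resisting = 86.6 + 240.9·tan33.8° = 86.6 + 161.2 = 247.9 kN/m
FS = 247.9 / 84.3 = 2.940

FS = 2.94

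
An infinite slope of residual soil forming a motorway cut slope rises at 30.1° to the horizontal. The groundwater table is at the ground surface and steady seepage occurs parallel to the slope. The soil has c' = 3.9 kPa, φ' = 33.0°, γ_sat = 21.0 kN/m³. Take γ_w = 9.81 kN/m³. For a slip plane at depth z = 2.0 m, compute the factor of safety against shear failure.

With seepage parallel to the slope and the water table at the surface, the effective normal stress on the slip plane uses the buoyant unit weight γ' = γ_sat − γ_w while the driving shear stress uses γ_sat:
FS = [c' + γ' z cos²β tanφ'] / [γ_sat z sinβ cosβ]
γ' = 21.0 − 9.81 = 11.19 kN/m³
Numerator = 3.9 + 11.19·2.0·cos²30.1°·tan33.0° = 3.9 + 11.19·2.0·0.7485·0.6494 = 14.778 kPa
Denominator = 21.0·2.0·sin30.1°·cos30.1° = 21.0·2.0·0.5015·0.8652 = 18.223 kPa
FS = 14.778 / 18.223 = 0.811

FS = 0.81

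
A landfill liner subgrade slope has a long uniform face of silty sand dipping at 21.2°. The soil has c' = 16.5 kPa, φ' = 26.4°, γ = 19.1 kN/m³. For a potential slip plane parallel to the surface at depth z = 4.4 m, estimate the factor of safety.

FS = 1.86

For an infinite slope with a slip plane parallel to the surface (no pore pressure): FS = [c' + γz cos²β tanφ'] / [γz sinβ cosβ].
γz = 19.1·4.4 = 84.04 kN/m²
Numerator = 16.5 + 84.04·cos²21.2°·tan26.4° = 16.5 + 84.04·0.8692·0.4964 = 52.762 kPa
Denominator = 84.04·sin21.2°·cos21.2° = 84.04·0.3616·0.9323 = 28.334 kPa
FS = 52.762 / 28.334 = 1.862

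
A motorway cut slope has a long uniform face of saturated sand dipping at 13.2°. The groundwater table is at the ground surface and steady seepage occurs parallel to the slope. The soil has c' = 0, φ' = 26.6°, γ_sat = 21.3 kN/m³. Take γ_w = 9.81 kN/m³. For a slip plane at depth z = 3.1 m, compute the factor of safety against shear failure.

FS = 1.15

With seepage parallel to the slope and the water table at the surface, the effective normal stress on the slip plane uses the buoyant unit weight γ' = γ_sat − γ_w while the driving shear stress uses γ_sat:
FS = [c' + γ' z cos²β tanφ'] / [γ_sat z sinβ cosβ]
(For c' = 0 this reduces to FS = (γ'/γ_sat)·tanφ'/tanβ.)
γ' = 21.3 − 9.81 = 11.49 kN/m³
Numerator = 0.0 + 11.49·3.1·cos²13.2°·tan26.6° = 0.0 + 11.49·3.1·0.9479·0.5008 = 16.907 kPa
Denominator = 21.3·3.1·sin13.2°·cos13.2° = 21.3·3.1·0.2284·0.9736 = 14.680 kPa
FS = 16.907 / 14.680 = 1.152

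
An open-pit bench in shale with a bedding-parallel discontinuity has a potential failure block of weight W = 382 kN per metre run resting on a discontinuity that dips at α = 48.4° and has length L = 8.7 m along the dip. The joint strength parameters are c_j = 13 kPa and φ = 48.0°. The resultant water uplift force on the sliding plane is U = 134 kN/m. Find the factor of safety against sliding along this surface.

FS = 0.86

Resolving the block weight along and normal to the plane and applying the Mohr–Coulomb strength on the joint:
N' = W cosα − U = 382·cos48.4° − 134 = 119.6 kN/m
Driving force T = W sinα = 382·sin48.4° = 285.7 kN/m
Resisting force R = c_j·L + N'·tanφ = 13·8.7 + 119.6·tan48.0° = 113.1 + 132.9 = 246.0 kN/m
FS = R / T = 246.0 / 285.7 = 0.861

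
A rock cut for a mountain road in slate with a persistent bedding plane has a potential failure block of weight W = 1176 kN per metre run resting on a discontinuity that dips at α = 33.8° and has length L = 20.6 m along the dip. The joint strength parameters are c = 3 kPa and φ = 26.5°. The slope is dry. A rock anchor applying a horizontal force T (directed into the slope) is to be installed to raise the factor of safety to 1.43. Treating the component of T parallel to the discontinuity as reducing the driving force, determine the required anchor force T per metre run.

T = 264 kN/m

Resolving forces along and normal to the sliding plane, with the horizontal anchor force T adding T·sinα to the effective normal force and T·cosα acting up the plane against the driving force:
FS = [cL + (W cosα + T sinα) tanφ] / [W sinα − T cosα]
Without the anchor: N' = 977.2 kN/m, driving T_d = 654.2 kN/m, resisting R = 3·20.6 + 977.2·tan26.5° = 549.0 kN/m, FS = 0.84.
Setting FS = 1.43 and solving for T:
1.43·(654.2 − T cos33.8°) = 549.0 + T sin33.8°·tan26.5°
T·(sin33.8°·tan26.5° + 1.43·cos33.8°) = 1.43·654.2 − 549.0
T·(0.5563·0.4986 + 1.43·0.8310) = 935.5 − 549.0 = 386.5
T·1.4657 = 386.5
T = 263.7 kN/m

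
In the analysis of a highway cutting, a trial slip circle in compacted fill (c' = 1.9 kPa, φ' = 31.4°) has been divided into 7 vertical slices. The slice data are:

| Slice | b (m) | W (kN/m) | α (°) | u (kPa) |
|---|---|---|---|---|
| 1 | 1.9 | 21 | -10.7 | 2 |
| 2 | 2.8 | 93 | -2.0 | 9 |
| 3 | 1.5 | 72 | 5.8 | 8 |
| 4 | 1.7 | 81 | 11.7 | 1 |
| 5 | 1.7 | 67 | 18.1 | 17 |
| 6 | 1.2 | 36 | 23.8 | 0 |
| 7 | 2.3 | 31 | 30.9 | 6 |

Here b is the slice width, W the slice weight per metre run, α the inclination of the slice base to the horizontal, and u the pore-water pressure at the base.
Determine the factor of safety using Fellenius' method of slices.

Ordinary method of slices: FS = Σ[c'·Δl_i + (W_i cosα_i − u_i·Δl_i)·tanφ'] / Σ W_i sinα_i, with Δl_i = b_i / cosα_i.
Slice 1: Δl = 1.9/cos(-10.7°) = 1.934 m; N'_1 = 21·cos(-10.7°) − 2·1.934 = 16.8; c'Δl = 3.67; W sinα = -3.9
Slice 2: Δl = 2.8/cos(-2.0°) = 2.802 m; N'_2 = 93·cos(-2.0°) − 9·2.802 = 67.7; c'Δl = 5.32; W sinα = -3.2
Slice 3: Δl = 1.5/cos5.8° = 1.508 m; N'_3 = 72·cos5.8° − 8·1.508 = 59.6; c'Δl = 2.86; W sinα = 7.3
Slice 4: Δl = 1.7/cos11.7° = 1.736 m; N'_4 = 81·cos11.7° − 1·1.736 = 77.6; c'Δl = 3.30; W sinα = 16.4
Slice 5: Δl = 1.7/cos18.1° = 1.789 m; N'_5 = 67·cos18.1° − 17·1.789 = 33.3; c'Δl = 3.40; W sinα = 20.8
Slice 6: Δl = 1.2/cos23.8° = 1.312 m; N'_6 = 36·cos23.8° − 0·1.312 = 32.9; c'Δl = 2.49; W sinα = 14.5
Slice 7: Δl = 2.3/cos30.9° = 2.680 m; N'_7 = 31·cos30.9° − 6·2.680 = 10.5; c'Δl = 5.09; W sinα = 15.9
Σc'Δl = 26.1 kN/m; ΣN' = 298.4 kN/m; ΣW sinα = 67.8 kN/m
Resisting = 26.1 + 298.4·tan31.4° = 26.1 + 182.1 = 208.3 kN/m
FS = 208.3 / 67.8 = 3.071

FS = 3.07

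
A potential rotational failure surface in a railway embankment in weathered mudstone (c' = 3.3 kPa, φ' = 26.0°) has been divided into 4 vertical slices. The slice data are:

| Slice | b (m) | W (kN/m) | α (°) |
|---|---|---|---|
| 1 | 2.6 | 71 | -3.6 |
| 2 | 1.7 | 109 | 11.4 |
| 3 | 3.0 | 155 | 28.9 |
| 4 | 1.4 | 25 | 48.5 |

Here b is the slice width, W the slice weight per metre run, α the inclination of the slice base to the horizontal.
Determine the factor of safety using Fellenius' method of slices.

Ordinary method of slices: FS = Σ[c'·Δl_i + (W_i cosα_i)·tanφ'] / Σ W_i sinα_i, with Δl_i = b_i / cosα_i.
Slice 1: Δl = 2.6/cos(-3.6°) = 2.605 m; N'_1 = 71·cos(-3.6°) = 70.9; c'Δl = 8.60; W sinα = -4.5
Slice 2: Δl = 1.7/cos11.4° = 1.734 m; N'_2 = 109·cos11.4° = 106.8; c'Δl = 5.72; W sinα = 21.5
Slice 3: Δl = 3.0/cos28.9° = 3.427 m; N'_3 = 155·cos28.9° = 135.7; c'Δl = 11.31; W sinα = 74.9
Slice 4: Δl = 1.4/cos48.5° = 2.113 m; N'_4 = 25·cos48.5° = 16.6; c'Δl = 6.97; W sinα = 18.7
Σc'Δl = 32.6 kN/m; ΣN' = 330.0 kN/m; ΣW sinα = 110.7 kN/m
Resisting = 32.6 + 330.0·tan26.0° = 32.6 + 160.9 = 193.5 kN/m
FS = 193.5 / 110.7 = 1.748

FS = 1.75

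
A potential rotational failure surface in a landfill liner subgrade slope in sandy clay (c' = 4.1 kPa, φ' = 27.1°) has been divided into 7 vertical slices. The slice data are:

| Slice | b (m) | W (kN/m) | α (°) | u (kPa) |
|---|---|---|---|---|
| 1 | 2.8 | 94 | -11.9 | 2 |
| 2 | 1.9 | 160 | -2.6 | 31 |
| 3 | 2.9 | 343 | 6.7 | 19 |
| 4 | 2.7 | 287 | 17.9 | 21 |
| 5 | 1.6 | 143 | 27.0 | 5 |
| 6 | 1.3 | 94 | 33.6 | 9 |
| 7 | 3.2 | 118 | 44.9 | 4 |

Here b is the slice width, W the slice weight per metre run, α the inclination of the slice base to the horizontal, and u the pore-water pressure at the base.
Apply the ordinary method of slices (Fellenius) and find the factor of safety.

FS = 1.83

Ordinary method of slices: FS = Σ[c'·Δl_i + (W_i cosα_i − u_i·Δl_i)·tanφ'] / Σ W_i sinα_i, with Δl_i = b_i / cosα_i.
Slice 1: Δl = 2.8/cos(-11.9°) = 2.861 m; N'_1 = 94·cos(-11.9°) − 2·2.861 = 86.3; c'Δl = 11.73; W sinα = -19.4
Slice 2: Δl = 1.9/cos(-2.6°) = 1.902 m; N'_2 = 160·cos(-2.6°) − 31·1.902 = 100.9; c'Δl = 7.80; W sinα = -7.3
Slice 3: Δl = 2.9/cos6.7° = 2.920 m; N'_3 = 343·cos6.7° − 19·2.920 = 285.2; c'Δl = 11.97; W sinα = 40.0
Slice 4: Δl = 2.7/cos17.9° = 2.837 m; N'_4 = 287·cos17.9° − 21·2.837 = 213.5; c'Δl = 11.63; W sinα = 88.2
Slice 5: Δl = 1.6/cos27.0° = 1.796 m; N'_5 = 143·cos27.0° − 5·1.796 = 118.4; c'Δl = 7.36; W sinα = 64.9
Slice 6: Δl = 1.3/cos33.6° = 1.561 m; N'_6 = 94·cos33.6° − 9·1.561 = 64.2; c'Δl = 6.40; W sinα = 52.0
Slice 7: Δl = 3.2/cos44.9° = 4.518 m; N'_7 = 118·cos44.9° − 4·4.518 = 65.5; c'Δl = 18.52; W sinα = 83.3
Σc'Δl = 75.4 kN/m; ΣN' = 934.0 kN/m; ΣW sinα = 301.8 kN/m
Resisting = 75.4 + 934.0·tan27.1° = 75.4 + 478.0 = 553.4 kN/m
FS = 553.4 / 301.8 = 1.833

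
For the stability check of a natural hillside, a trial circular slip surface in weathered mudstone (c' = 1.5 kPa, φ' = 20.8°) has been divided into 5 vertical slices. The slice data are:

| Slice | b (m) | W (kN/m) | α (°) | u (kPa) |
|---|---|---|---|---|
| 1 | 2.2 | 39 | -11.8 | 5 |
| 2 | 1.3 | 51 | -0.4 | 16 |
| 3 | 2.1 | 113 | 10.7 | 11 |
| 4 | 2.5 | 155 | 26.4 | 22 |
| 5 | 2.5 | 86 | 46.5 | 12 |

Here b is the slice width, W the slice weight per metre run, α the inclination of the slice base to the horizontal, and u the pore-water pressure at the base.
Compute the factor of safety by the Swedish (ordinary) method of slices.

FS = 0.75

Ordinary method of slices: FS = Σ[c'·Δl_i + (W_i cosα_i − u_i·Δl_i)·tanφ'] / Σ W_i sinα_i, with Δl_i = b_i / cosα_i.
Slice 1: Δl = 2.2/cos(-11.8°) = 2.247 m; N'_1 = 39·cos(-11.8°) − 5·2.247 = 26.9; c'Δl = 3.37; W sinα = -8.0
Slice 2: Δl = 1.3/cos(-0.4°) = 1.300 m; N'_2 = 51·cos(-0.4°) − 16·1.300 = 30.2; c'Δl = 1.95; W sinα = -0.4
Slice 3: Δl = 2.1/cos10.7° = 2.137 m; N'_3 = 113·cos10.7° − 11·2.137 = 87.5; c'Δl = 3.21; W sinα = 21.0
Slice 4: Δl = 2.5/cos26.4° = 2.791 m; N'_4 = 155·cos26.4° − 22·2.791 = 77.4; c'Δl = 4.19; W sinα = 68.9
Slice 5: Δl = 2.5/cos46.5° = 3.632 m; N'_5 = 86·cos46.5° − 12·3.632 = 15.6; c'Δl = 5.45; W sinα = 62.4
Σc'Δl = 18.2 kN/m; ΣN' = 237.7 kN/m; ΣW sinα = 143.9 kN/m
Resisting = 18.2 + 237.7·tan20.8° = 18.2 + 90.3 = 108.5 kN/m
FS = 108.5 / 143.9 = 0.753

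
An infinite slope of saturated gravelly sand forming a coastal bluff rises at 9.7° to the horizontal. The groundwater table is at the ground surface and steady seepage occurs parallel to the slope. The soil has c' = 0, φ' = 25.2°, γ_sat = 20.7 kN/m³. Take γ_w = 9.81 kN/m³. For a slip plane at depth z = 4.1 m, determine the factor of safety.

FS = 1.45

With seepage parallel to the slope and the water table at the surface, the effective normal stress on the slip plane uses the buoyant unit weight γ' = γ_sat − γ_w while the driving shear stress uses γ_sat:
FS = [c' + γ' z cos²β tanφ'] / [γ_sat z sinβ cosβ]
(For c' = 0 this reduces to FS = (γ'/γ_sat)·tanφ'/tanβ.)
γ' = 20.7 − 9.81 = 10.89 kN/m³
Numerator = 0.0 + 10.89·4.1·cos²9.7°·tan25.2° = 0.0 + 10.89·4.1·0.9716·0.4706 = 20.414 kPa
Denominator = 20.7·4.1·sin9.7°·cos9.7° = 20.7·4.1·0.1685·0.9857 = 14.095 kPa
FS = 20.414 / 14.095 = 1.448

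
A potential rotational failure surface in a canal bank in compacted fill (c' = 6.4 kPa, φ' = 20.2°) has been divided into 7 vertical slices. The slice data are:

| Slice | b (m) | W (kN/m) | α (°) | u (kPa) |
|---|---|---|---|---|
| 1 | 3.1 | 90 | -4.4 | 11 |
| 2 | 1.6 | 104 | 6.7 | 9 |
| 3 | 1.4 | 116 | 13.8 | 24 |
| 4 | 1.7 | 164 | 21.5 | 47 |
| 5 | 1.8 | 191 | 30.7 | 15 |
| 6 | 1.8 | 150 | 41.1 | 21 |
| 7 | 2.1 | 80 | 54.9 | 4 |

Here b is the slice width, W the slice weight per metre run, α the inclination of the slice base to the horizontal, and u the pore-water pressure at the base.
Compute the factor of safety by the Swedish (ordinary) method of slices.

Ordinary method of slices: FS = Σ[c'·Δl_i + (W_i cosα_i − u_i·Δl_i)·tanφ'] / Σ W_i sinα_i, with Δl_i = b_i / cosα_i.
Slice 1: Δl = 3.1/cos(-4.4°) = 3.109 m; N'_1 = 90·cos(-4.4°) − 11·3.109 = 55.5; c'Δl = 19.90; W sinα = -6.9
Slice 2: Δl = 1.6/cos6.7° = 1.611 m; N'_2 = 104·cos6.7° − 9·1.611 = 88.8; c'Δl = 10.31; W sinα = 12.1
Slice 3: Δl = 1.4/cos13.8° = 1.442 m; N'_3 = 116·cos13.8° − 24·1.442 = 78.1; c'Δl = 9.23; W sinα = 27.7
Slice 4: Δl = 1.7/cos21.5° = 1.827 m; N'_4 = 164·cos21.5° − 47·1.827 = 66.7; c'Δl = 11.69; W sinα = 60.1
Slice 5: Δl = 1.8/cos30.7° = 2.093 m; N'_5 = 191·cos30.7° − 15·2.093 = 132.8; c'Δl = 13.40; W sinα = 97.5
Slice 6: Δl = 1.8/cos41.1° = 2.389 m; N'_6 = 150·cos41.1° − 21·2.389 = 62.9; c'Δl = 15.29; W sinα = 98.6
Slice 7: Δl = 2.1/cos54.9° = 3.652 m; N'_7 = 80·cos54.9° − 4·3.652 = 31.4; c'Δl = 23.37; W sinα = 65.5
Σc'Δl = 103.2 kN/m; ΣN' = 516.2 kN/m; ΣW sinα = 354.6 kN/m
Resisting = 103.2 + 516.2·tan20.2° = 103.2 + 189.9 = 293.1 kN/m
FS = 293.1 / 354.6 = 0.827

FS = 0.83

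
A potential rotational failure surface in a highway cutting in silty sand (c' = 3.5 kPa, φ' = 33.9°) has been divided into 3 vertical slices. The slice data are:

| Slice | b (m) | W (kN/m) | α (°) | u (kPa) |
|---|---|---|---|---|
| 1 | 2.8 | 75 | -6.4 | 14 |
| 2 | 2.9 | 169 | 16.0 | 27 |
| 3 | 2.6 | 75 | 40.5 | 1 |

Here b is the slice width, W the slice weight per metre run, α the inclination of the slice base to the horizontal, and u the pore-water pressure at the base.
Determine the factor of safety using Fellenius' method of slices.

FS = 1.68

Ordinary method of slices: FS = Σ[c'·Δl_i + (W_i cosα_i − u_i·Δl_i)·tanφ'] / Σ W_i sinα_i, with Δl_i = b_i / cosα_i.
Slice 1: Δl = 2.8/cos(-6.4°) = 2.818 m; N'_1 = 75·cos(-6.4°) − 14·2.818 = 35.1; c'Δl = 9.86; W sinα = -8.4
Slice 2: Δl = 2.9/cos16.0° = 3.017 m; N'_2 = 169·cos16.0° − 27·3.017 = 81.0; c'Δl = 10.56; W sinα = 46.6
Slice 3: Δl = 2.6/cos40.5° = 3.419 m; N'_3 = 75·cos40.5° − 1·3.419 = 53.6; c'Δl = 11.97; W sinα = 48.7
Σc'Δl = 32.4 kN/m; ΣN' = 169.7 kN/m; ΣW sinα = 86.9 kN/m
Resisting = 32.4 + 169.7·tan33.9° = 32.4 + 114.0 = 146.4 kN/m
FS = 146.4 / 86.9 = 1.684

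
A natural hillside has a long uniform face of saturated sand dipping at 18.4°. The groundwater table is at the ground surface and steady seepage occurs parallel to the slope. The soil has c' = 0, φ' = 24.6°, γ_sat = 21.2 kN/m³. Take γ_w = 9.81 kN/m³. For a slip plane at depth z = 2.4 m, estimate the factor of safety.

With seepage parallel to the slope and the water table at the surface, the effective normal stress on the slip plane uses the buoyant unit weight γ' = γ_sat − γ_w while the driving shear stress uses γ_sat:
FS = [c' + γ' z cos²β tanφ'] / [γ_sat z sinβ cosβ]
(For c' = 0 this reduces to FS = (γ'/γ_sat)·tanφ'/tanβ.)
γ' = 21.2 − 9.81 = 11.39 kN/m³
Numerator = 0.0 + 11.39·2.4·cos²18.4°·tan24.6° = 0.0 + 11.39·2.4·0.9004·0.4578 = 11.268 kPa
Denominator = 21.2·2.4·sin18.4°·cos18.4° = 21.2·2.4·0.3156·0.9489 = 15.239 kPa
FS = 11.268 / 15.239 = 0.739

FS = 0.74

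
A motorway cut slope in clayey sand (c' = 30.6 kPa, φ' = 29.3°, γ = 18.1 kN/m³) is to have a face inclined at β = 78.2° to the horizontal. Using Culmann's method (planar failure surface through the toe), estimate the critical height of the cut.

H_c = 16.85 m

Culmann's analysis gives the critical failure plane at α_cr = (β + φ')/2 = (78.2 + 29.3)/2 = 53.8°, and the critical height
H_c = (4c'/γ) · sinβ cosφ' / [1 − cos(β − φ')]
    = (4·30.6/18.1) · sin78.2°·cos29.3° / [1 − cos(48.9°)]
    = 6.762 · 0.9789·0.8721 / [1 − 0.6574]
    = 6.762 · 0.8536 / 0.3426
    = 16.85 m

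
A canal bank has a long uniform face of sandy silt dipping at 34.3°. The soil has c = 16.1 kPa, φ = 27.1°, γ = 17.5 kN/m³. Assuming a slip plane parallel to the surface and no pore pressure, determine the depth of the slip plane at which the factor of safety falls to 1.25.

z = 3.95 m

Setting FS = 1.25 in FS = [c + γz cos²β tanφ] / [γz sinβ cosβ] and solving for z:
z = c / [γ cosβ (FS·sinβ − cosβ·tanφ)]
  = 16.1 / [17.5·cos34.3°·(1.25·sin34.3° − cos34.3°·tan27.1°)]
  = 16.1 / [17.5·0.8261·(1.25·0.5635 − 0.8261·0.5117)]
  = 16.1 / 4.0720 = 3.954 m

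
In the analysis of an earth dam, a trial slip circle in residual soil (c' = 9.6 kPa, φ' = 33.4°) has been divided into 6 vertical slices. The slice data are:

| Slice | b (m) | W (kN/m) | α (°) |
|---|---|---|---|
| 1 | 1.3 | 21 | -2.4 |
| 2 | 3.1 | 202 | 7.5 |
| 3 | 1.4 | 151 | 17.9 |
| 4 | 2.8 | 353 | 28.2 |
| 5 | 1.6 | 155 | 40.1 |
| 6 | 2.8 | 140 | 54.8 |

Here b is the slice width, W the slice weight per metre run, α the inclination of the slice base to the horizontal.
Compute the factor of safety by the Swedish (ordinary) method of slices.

Ordinary method of slices: FS = Σ[c'·Δl_i + (W_i cosα_i)·tanφ'] / Σ W_i sinα_i, with Δl_i = b_i / cosα_i.
Slice 1: Δl = 1.3/cos(-2.4°) = 1.301 m; N'_1 = 21·cos(-2.4°) = 21.0; c'Δl = 12.49; W sinα = -0.9
Slice 2: Δl = 3.1/cos7.5° = 3.127 m; N'_2 = 202·cos7.5° = 200.3; c'Δl = 30.02; W sinα = 26.4
Slice 3: Δl = 1.4/cos17.9° = 1.471 m; N'_3 = 151·cos17.9° = 143.7; c'Δl = 14.12; W sinα = 46.4
Slice 4: Δl = 2.8/cos28.2° = 3.177 m; N'_4 = 353·cos28.2° = 311.1; c'Δl = 30.50; W sinα = 166.8
Slice 5: Δl = 1.6/cos40.1° = 2.092 m; N'_5 = 155·cos40.1° = 118.6; c'Δl = 20.08; W sinα = 99.8
Slice 6: Δl = 2.8/cos54.8° = 4.857 m; N'_6 = 140·cos54.8° = 80.7; c'Δl = 46.63; W sinα = 114.4
Σc'Δl = 153.8 kN/m; ΣN' = 875.3 kN/m; ΣW sinα = 452.9 kN/m
Resisting = 153.8 + 875.3·tan33.4° = 153.8 + 577.2 = 731.0 kN/m
FS = 731.0 / 452.9 = 1.614

FS = 1.61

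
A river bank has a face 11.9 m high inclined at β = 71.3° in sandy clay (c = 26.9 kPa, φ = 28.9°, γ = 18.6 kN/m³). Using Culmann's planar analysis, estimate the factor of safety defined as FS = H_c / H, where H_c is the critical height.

H_c = (4c/γ) · sinβ cosφ / [1 − cos(β − φ)]
    = (4·26.9/18.6) · sin71.3°·cos28.9° / [1 − cos42.4°]
    = 5.785 · 0.8292 / 0.2615 = 18.34 m
FS = H_c / H = 18.34 / 11.9 = 1.541

FS = 1.54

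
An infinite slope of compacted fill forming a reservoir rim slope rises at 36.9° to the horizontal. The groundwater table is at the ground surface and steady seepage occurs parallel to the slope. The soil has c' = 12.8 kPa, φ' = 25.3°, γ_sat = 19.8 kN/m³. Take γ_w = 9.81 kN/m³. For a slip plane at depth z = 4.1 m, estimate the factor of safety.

With seepage parallel to the slope and the water table at the surface, the effective normal stress on the slip plane uses the buoyant unit weight γ' = γ_sat − γ_w while the driving shear stress uses γ_sat:
FS = [c' + γ' z cos²β tanφ'] / [γ_sat z sinβ cosβ]
γ' = 19.8 − 9.81 = 9.99 kN/m³
Numerator = 12.8 + 9.99·4.1·cos²36.9°·tan25.3° = 12.8 + 9.99·4.1·0.6395·0.4727 = 25.181 kPa
Denominator = 19.8·4.1·sin36.9°·cos36.9° = 19.8·4.1·0.6004·0.7997 = 38.978 kPa
FS = 25.181 / 38.978 = 0.646

FS = 0.65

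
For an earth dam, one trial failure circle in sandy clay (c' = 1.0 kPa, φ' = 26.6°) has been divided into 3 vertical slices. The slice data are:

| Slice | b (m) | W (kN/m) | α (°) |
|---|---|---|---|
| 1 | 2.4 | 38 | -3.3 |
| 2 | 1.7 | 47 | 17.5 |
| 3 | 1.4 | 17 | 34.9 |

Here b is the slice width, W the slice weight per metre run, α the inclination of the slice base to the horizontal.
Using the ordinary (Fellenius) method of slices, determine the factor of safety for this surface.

FS = 2.51

Ordinary method of slices: FS = Σ[c'·Δl_i + (W_i cosα_i)·tanφ'] / Σ W_i sinα_i, with Δl_i = b_i / cosα_i.
Slice 1: Δl = 2.4/cos(-3.3°) = 2.404 m; N'_1 = 38·cos(-3.3°) = 37.9; c'Δl = 2.40; W sinα = -2.2
Slice 2: Δl = 1.7/cos17.5° = 1.782 m; N'_2 = 47·cos17.5° = 44.8; c'Δl = 1.78; W sinα = 14.1
Slice 3: Δl = 1.4/cos34.9° = 1.707 m; N'_3 = 17·cos34.9° = 13.9; c'Δl = 1.71; W sinα = 9.7
Σc'Δl = 5.9 kN/m; ΣN' = 96.7 kN/m; ΣW sinα = 21.7 kN/m
Resisting = 5.9 + 96.7·tan26.6° = 5.9 + 48.4 = 54.3 kN/m
FS = 54.3 / 21.7 = 2.506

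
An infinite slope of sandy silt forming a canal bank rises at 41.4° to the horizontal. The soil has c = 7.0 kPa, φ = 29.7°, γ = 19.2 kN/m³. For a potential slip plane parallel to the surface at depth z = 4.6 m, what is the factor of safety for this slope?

FS = 0.81

For an infinite slope with a slip plane parallel to the surface (no pore pressure): FS = [c + γz cos²β tanφ] / [γz sinβ cosβ].
γz = 19.2·4.6 = 88.32 kN/m²
Numerator = 7.0 + 88.32·cos²41.4°·tan29.7° = 7.0 + 88.32·0.5627·0.5704 = 35.345 kPa
Denominator = 88.32·sin41.4°·cos41.4° = 88.32·0.6613·0.7501 = 43.812 kPa
FS = 35.345 / 43.812 = 0.807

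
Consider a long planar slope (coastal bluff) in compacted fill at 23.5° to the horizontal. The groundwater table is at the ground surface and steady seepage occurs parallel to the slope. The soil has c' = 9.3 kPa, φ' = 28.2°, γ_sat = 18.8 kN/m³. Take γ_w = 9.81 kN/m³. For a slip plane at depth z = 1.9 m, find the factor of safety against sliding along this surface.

With seepage parallel to the slope and the water table at the surface, the effective normal stress on the slip plane uses the buoyant unit weight γ' = γ_sat − γ_w while the driving shear stress uses γ_sat:
FS = [c' + γ' z cos²β tanφ'] / [γ_sat z sinβ cosβ]
γ' = 18.8 − 9.81 = 8.99 kN/m³
Numerator = 9.3 + 8.99·1.9·cos²23.5°·tan28.2° = 9.3 + 8.99·1.9·0.8410·0.5362 = 17.003 kPa
Denominator = 18.8·1.9·sin23.5°·cos23.5° = 18.8·1.9·0.3987·0.9171 = 13.062 kPa
FS = 17.003 / 13.062 = 1.302

FS = 1.30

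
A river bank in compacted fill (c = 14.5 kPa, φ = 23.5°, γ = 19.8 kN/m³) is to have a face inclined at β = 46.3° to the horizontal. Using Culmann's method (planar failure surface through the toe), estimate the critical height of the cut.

Culmann's analysis gives the critical failure plane at α_cr = (β + φ)/2 = (46.3 + 23.5)/2 = 34.9°, and the critical height
H_c = (4c/γ) · sinβ cosφ / [1 − cos(β − φ)]
    = (4·14.5/19.8) · sin46.3°·cos23.5° / [1 − cos(22.8°)]
    = 2.929 · 0.7230·0.9171 / [1 − 0.9219]
    = 2.929 · 0.6630 / 0.0781
    = 24.86 m

H_c = 24.86 m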